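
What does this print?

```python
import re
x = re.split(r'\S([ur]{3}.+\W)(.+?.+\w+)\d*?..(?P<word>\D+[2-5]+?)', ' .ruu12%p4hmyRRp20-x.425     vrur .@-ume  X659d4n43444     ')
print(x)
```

This matches a non-whitespace character; then exactly 3 of one of [ur], then one or more of any character, then a non-word character (captured); then one or more of any character (lazy), then one or more of any character, then one or more of a word character (captured); then zero or more of a digit (lazy), then any character, then any character; then one or more of a non-digit, then one or more of a character in [2-5] (lazy) (captured as 'word').
With the lazy modifier that quantifier settles for the fewest repetitions that let the rest of the pattern succeed (the atoms after it are unaffected and can still be greedy).
Matches to split on: at [1:50] → '.ruu12%p4hmyRRp20-x.425     vrur .@-ume  X659d4n4'.
With a capturing group present, the delimiter's captured portion is kept in the result list.

[' ', 'ruu12%p4hmyRRp20-x.425     vrur .@-ume  ', 'X659', 'n4', '3444     ']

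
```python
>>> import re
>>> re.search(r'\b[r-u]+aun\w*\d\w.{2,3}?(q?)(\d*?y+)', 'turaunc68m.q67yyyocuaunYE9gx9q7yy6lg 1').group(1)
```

The match spans [0:17] → 'turaunc68m.q67yyy'.
Captured: group 1 = '', group 2 = '67yyy'.

''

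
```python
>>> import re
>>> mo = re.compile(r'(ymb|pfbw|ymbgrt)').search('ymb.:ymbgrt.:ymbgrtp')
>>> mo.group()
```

'ymb'

The match spans [0:3] → 'ymb'.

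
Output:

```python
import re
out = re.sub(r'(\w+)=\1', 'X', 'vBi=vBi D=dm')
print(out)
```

A backreference is literal: `\1` must see the identical characters the first group matched.
Every occurrence is swapped for 'X'.

X D=dm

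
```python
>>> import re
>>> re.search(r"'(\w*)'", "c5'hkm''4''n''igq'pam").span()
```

(2, 7)

Unlike `match`, `search` isn't anchored — it looks for the pattern anywhere in the string.
The match spans [2:7] → "'hkm'".
Captured: group 1 = 'hkm'.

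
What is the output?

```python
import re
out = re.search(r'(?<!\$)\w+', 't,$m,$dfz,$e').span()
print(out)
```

(0, 1)

The negative lookaround is zero-width — it rules out positions where the adjacent text would match, without consuming anything.
`re.search` scans for the first position where the pattern succeeds.
The match spans [0:1] → 't'.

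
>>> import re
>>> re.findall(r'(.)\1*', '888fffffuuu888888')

['8', 'f', 'u', '8']

After group 1 captures some text, `\1` only succeeds where that same text appears again.
Matches: at [0:3] match '888', group 1 = '8'; at [3:8] match 'fffff', group 1 = 'f'; at [8:11] match 'uuu', group 1 = 'u'; at [11:17] match '888888', group 1 = '8'.
One capturing group, so `findall` returns just the captured substring from each match — 4 in all.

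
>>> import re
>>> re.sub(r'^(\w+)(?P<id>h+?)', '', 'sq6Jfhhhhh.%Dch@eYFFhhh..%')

'.%Dch@eYFFhhh..%'

`sub` substitutes '' at each match site.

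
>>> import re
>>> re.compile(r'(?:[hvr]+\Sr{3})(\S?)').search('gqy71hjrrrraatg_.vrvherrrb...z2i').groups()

('r',)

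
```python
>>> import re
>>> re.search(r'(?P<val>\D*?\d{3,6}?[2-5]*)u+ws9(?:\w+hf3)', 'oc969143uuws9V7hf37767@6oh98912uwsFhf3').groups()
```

This matches zero or more of a non-digit (lazy), then 3 to 6 of a digit (lazy), then zero or more of a character in [2-5] (captured as 'val'); then one or more of the literal 'u', then the literal 'ws9'; then one or more of a word character, then the literal 'hf3' (non-capturing group).
Unlike `match`, `search` isn't anchored — it looks for the pattern anywhere in the string.
The match spans [0:18] → 'oc969143uuws9V7hf3'.
Captured: group 1 = 'oc969143'.

('oc969143',)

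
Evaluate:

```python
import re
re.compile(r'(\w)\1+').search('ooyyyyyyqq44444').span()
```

(0, 2)

A backreference is literal: `\1` must see the identical characters the first group matched.
`re.search` tries every starting position until one works.
The match spans [0:2] → 'oo'.
Captured: group 1 = 'o'.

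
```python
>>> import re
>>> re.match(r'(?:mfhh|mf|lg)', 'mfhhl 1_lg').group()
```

Alternation isn't longest-match — the leftmost alternative that fits at this position is chosen.
`re.match` won't scan ahead — the pattern has to work from the very first character.
The match spans [0:4] → 'mfhh'.

'mfhh'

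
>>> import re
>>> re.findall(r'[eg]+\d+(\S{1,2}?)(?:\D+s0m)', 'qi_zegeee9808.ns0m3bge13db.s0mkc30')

Pattern: one or more of one of [eg], then one or more of a digit; then 1 to 2 of a non-whitespace character (lazy) (captured); then one or more of a non-digit, then the literal 's0m' (non-capturing group).
A non-greedy quantifier consumes as few characters as it can — just enough that the remainder of the pattern still matches from where it stops; whatever follows it matches normally.
Walking the string: at [4:18] match 'egeee9808.ns0m', group 1 = '.'; at [20:30] match 'ge13db.s0m', group 1 = 'd'.
`findall` collects group 1 from each match (2 total).

['.', 'd']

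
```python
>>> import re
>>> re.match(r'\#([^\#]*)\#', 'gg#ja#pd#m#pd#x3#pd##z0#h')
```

`re.match` won't scan ahead — the pattern has to work from the very first character.
Here the pattern fails at index 0, so the call returns None.

None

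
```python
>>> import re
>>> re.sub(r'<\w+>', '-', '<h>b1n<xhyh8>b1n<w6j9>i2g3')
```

Matches: at [0:3] → '<h>'; at [6:13] → '<xhyh8>'; at [16:22] → '<w6j9>'.
Every occurrence is swapped for '-'.

'-b1n-b1n-i2g3'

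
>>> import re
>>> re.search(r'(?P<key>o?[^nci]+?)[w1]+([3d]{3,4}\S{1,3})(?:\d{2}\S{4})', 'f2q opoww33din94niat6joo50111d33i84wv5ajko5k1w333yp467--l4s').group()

The pattern matches optionally the literal 'o', then one or more of any character except [nci] (lazy) (captured as 'key'); then one or more of one of [w1]; then 3 to 4 of one of [3d], then 1 to 3 of a non-whitespace character (captured); then exactly 2 of a digit, then exactly 4 of a non-whitespace character (non-capturing group).
The match spans [0:20] → 'f2q opoww33din94niat'.

'f2q opoww33din94niat'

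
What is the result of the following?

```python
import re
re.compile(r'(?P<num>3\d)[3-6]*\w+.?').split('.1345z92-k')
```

['.1', '34', 'k']

Pattern: the literal '3', then a digit (captured as 'num'); then zero or more of a character in [3-6], then one or more of a word character; then optionally any character.
Matches to split on: at [2:9] → '345z92-'.
`re.split` interleaves the captured-group text with the surrounding fragments.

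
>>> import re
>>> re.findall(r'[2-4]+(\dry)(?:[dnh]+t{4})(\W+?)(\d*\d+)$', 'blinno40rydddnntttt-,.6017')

[('0ry', '-,.', '6017')]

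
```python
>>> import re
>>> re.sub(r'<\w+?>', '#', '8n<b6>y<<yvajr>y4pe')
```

'8n#y<#y4pe'

Matches: at [2:6] → '<b6>'; at [8:15] → '<yvajr>'.
Each match is replaced by '#'.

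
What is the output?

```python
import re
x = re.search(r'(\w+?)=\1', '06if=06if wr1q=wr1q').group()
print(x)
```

06if=06if

After group 1 captures some text, `\1` only succeeds where that same text appears again.
`re.search` scans for the first position where the pattern succeeds.
The match spans [0:9] → '06if=06if'.
Captured: group 1 = '06if'.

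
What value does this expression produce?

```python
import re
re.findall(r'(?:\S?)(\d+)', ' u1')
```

This matches optionally a non-whitespace character (non-capturing group); then one or more of a digit (captured).
With a single group, `findall` returns only what that group captured — 1 item.

['1']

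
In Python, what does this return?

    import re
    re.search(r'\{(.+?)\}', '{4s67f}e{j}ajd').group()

'{4s67f}'

The `?` after the quantifier makes it lazy — it takes as little as possible before letting the rest of the pattern try.
Unlike `match`, `search` isn't anchored — it looks for the pattern anywhere in the string.
The match spans [0:7] → '{4s67f}'.
Captured: group 1 = '4s67f'.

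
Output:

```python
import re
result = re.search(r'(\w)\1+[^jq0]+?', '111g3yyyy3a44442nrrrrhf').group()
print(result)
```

111g

`\1` is not a pattern — it's the concrete string captured by group 1, re-applied verbatim.
`re.search` scans for the first position where the pattern succeeds.
The match spans [0:4] → '111g'.
Captured: group 1 = '1'.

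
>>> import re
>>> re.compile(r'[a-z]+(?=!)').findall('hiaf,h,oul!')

['oul']

The `(?=…)`/`(?<=…)` assertion just peeks at neighbouring text; it doesn't advance the match position.
`findall` yields the raw match text (1 of them) because the pattern has no groups.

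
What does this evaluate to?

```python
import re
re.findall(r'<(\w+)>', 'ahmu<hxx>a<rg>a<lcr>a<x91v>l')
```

['hxx', 'rg', 'lcr', 'x91v']

One capturing group, so `findall` returns just the captured substring from each match — 4 in all.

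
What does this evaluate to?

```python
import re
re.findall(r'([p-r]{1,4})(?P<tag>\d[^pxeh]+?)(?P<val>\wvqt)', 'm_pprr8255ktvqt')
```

[('pprr', '8255k', 'tvqt')]

This matches 1 to 4 of a character in [p-r] (captured); then a digit, then one or more of any character except [pxeh] (lazy) (captured as 'tag'); then a word character, then the literal 'vqt' (captured as 'val').
3 groups means the one result is a tuple of 3 captured strings — 1 here.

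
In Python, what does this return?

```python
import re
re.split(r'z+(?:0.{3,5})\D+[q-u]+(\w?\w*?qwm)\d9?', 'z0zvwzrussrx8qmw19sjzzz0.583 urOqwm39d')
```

['z0zvwzrussrx8qmw19sj', 'Oqwm', 'd']

The pattern matches one or more of a literal 'z'; then the literal '0', then 3 to 5 of any character (non-capturing group); then one or more of a non-digit, then one or more of a character in [q-u]; then optionally a word character, then zero or more of a word character (lazy), then the literal 'qwm' (captured); then a digit, then optionally the literal '9'.
Matches to split on: at [20:37] → 'zzz0.583 urOqwm39'.
Because the pattern has a capturing group, `split` also inserts each captured text between the pieces.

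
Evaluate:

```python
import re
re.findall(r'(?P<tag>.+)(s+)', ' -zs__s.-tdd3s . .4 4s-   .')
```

The pattern matches one or more of any character (captured as 'tag'); then one or more of a literal 's' (captured).
Scanning left to right: at [0:22] match ' -zs__s.-tdd3s . .4 4s', groups = (' -zs__s.-tdd3s . .4 4', 's').
With 2 capturing groups, `findall` returns a 2-tuple per match.

[(' -zs__s.-tdd3s . .4 4', 's')]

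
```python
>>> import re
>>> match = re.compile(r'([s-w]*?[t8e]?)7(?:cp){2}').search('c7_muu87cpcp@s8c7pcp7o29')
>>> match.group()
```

The pattern matches zero or more of a character in [s-w] (lazy), then optionally one of [t8e] (captured); then a literal '7', then the literal 'cp' repeated 2 times.
Unlike `match`, `search` isn't anchored — it looks for the pattern anywhere in the string.
The match spans [4:12] → 'uu87cpcp'.
Captured: group 1 = 'uu8'.

'uu87cpcp'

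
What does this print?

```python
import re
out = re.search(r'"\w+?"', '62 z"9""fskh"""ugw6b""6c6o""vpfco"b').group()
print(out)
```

"9"

`search` walks the string left to right and returns the first match it finds.
The match spans [4:7] → '"9"'.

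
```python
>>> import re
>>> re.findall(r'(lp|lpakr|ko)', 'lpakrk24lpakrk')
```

['lp', 'lp']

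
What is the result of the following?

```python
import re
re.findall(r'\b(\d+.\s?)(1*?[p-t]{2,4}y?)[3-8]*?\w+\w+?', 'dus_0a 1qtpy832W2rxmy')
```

[('1q', 'tpy')]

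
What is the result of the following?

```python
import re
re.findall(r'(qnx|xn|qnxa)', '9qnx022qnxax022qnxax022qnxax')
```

['qnx', 'qnx', 'qnx', 'qnx']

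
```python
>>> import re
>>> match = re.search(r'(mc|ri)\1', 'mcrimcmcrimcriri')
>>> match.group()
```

'mcmc'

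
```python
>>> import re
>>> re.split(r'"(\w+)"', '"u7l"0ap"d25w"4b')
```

The group in the pattern means `split` returns the separators' captures alongside the pieces.

['', 'u7l', '0ap', 'd25w', '4b']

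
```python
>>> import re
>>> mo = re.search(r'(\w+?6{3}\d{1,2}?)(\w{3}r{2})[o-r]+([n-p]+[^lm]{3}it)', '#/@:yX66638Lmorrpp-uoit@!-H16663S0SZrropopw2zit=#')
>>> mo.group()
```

'yX66638Lmorrpp-uoit'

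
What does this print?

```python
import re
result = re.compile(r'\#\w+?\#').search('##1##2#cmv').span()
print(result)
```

The match spans [1:4] → '#1#'.

(1, 4)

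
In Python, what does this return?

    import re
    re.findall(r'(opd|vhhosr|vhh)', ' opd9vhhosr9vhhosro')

['opd', 'vhhosr', 'vhhosr']

Branches in `(...|...)` are attempted left-to-right; the first branch that allows the whole pattern to succeed is taken.
Matches: at [1:4] match 'opd', group 1 = 'opd'; at [5:11] match 'vhhosr', group 1 = 'vhhosr'; at [12:18] match 'vhhosr', group 1 = 'vhhosr'.
`findall` collects group 1 from each match (3 total).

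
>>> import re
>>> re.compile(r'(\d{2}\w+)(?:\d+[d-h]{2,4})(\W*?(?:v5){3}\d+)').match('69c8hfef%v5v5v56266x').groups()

('69c', '%v5v5v56266')

The match spans [0:19] → '69c8hfef%v5v5v56266'.
Captured: group 1 = '69c', group 2 = '%v5v5v56266'.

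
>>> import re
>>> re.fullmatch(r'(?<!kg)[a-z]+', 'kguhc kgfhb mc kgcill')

None

`(?!…)`/`(?<!…)` only lets a position through if the neighbouring text does NOT match; no characters are consumed.
`re.fullmatch` is like wrapping the pattern in `^…$` (in single-line mode).
Here the pattern can't cover the whole string, so the call returns None.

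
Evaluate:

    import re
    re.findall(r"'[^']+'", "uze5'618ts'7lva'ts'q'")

Scanning left to right: at [4:11] → "'618ts'"; at [15:19] → "'ts'".
No capturing groups, so `findall` returns the 2 full match strings.

["'618ts'", "'ts'"]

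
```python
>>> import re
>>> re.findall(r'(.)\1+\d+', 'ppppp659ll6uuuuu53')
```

['p', 'l', 'u']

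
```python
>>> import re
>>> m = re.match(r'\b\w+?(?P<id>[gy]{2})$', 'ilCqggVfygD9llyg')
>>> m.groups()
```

('yg',)

This matches a word boundary (`\b`, zero-width); then one or more of a word character (lazy); then exactly 2 of one of [gy] (captured as 'id'); then anchored at the end.
`re.match` won't scan ahead — the pattern has to work from the very first character.
The match spans [0:16] → 'ilCqggVfygD9llyg'.
Captured: group 1 = 'yg'.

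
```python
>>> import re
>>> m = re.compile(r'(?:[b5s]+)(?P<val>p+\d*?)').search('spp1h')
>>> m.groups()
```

('pp',)

Pattern: one or more of one of [b5s] (non-capturing group); then one or more of a literal 'p', then zero or more of a digit (lazy) (captured as 'val').
A non-greedy quantifier consumes as few characters as it can — just enough that the remainder of the pattern still matches from where it stops; whatever follows it matches normally.
`re.search` scans for the first position where the pattern succeeds.
The match spans [0:3] → 'spp'.
Captured: group 1 = 'pp'.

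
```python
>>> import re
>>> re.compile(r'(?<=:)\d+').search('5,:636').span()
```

The positive lookaround only admits positions where the adjacent text matches; those characters stay outside the span.
The match spans [3:6] → '636'.

(3, 6)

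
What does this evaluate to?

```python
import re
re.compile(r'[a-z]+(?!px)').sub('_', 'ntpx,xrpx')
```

The negative lookahead/lookbehind blocks any match where the forbidden context is present.
Matches: at [0:4] → 'ntpx'; at [5:9] → 'xrpx'.
Each match is replaced by '_'.

'_,_'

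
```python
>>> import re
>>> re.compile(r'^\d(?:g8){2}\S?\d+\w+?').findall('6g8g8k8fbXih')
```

['6g8g8k8f']

Pattern: anchored at the start of the string; then a digit; then the literal 'g8' repeated 2 times, then optionally a non-whitespace character, then one or more of a digit; then one or more of a word character (lazy).
A non-greedy quantifier consumes as few characters as it can — just enough that the remainder of the pattern still matches from where it stops; whatever follows it matches normally.
Matches: at [0:8] → '6g8g8k8f'.
Since nothing is captured, `findall` lists the 1 matched substring directly.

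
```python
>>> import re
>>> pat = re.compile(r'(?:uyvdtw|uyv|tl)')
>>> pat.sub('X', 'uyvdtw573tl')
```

'X573X'

`|` is ordered: at each position the engine commits to the first alternative that works.
Matches: at [0:6] → 'uyvdtw'; at [9:11] → 'tl'.
`sub` substitutes 'X' at each match site.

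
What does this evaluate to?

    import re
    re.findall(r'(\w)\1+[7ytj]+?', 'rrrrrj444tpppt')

The backreference `\1` re-matches whatever the first group consumed, character for character.
Matches: at [0:6] match 'rrrrrj', group 1 = 'r'; at [6:10] match '444t', group 1 = '4'; at [10:14] match 'pppt', group 1 = 'p'.
One capturing group, so `findall` returns just the captured substring from each match — 3 in all.

['r', '4', 'p']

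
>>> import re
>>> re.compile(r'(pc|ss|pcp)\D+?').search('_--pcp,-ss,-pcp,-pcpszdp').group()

'pcp'

Alternation tries branches left to right and keeps the first one that lets the overall match succeed at that position.
`re.search` scans for the first position where the pattern succeeds.
The match spans [3:6] → 'pcp'.
Captured: group 1 = 'pc'.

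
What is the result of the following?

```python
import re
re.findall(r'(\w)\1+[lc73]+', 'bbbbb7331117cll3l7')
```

After group 1 captures some text, `\1` only succeeds where that same text appears again.
Scanning left to right: at [0:8] match 'bbbbb733', group 1 = 'b'; at [8:18] match '1117cll3l7', group 1 = '1'.
Because there's exactly one group, `findall` drops the full match and keeps group 1 from each hit.

['b', '1']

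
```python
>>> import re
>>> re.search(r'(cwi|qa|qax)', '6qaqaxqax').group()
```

`re.search` tries every starting position until one works.
The match spans [1:3] → 'qa'.
Captured: group 1 = 'qa'.

'qa'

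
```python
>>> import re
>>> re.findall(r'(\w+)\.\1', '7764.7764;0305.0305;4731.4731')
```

`\1` has to match the exact text group 1 already captured.
Walking the string: at [0:9] match '7764.7764', group 1 = '7764'; at [10:19] match '0305.0305', group 1 = '0305'; at [20:29] match '4731.4731', group 1 = '4731'.
With a single group, `findall` returns only what that group captured — 3 items.

['7764', '0305', '4731']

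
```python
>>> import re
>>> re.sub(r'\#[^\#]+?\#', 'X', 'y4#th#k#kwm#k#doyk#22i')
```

Every occurrence is swapped for 'X'.

'y4XkXkX22i'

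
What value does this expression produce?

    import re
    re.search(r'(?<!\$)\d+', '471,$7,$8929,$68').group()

'471'

The negative lookahead/lookbehind blocks any match where the forbidden context is present.
`re.search` tries every starting position until one works.
The match spans [0:3] → '471'.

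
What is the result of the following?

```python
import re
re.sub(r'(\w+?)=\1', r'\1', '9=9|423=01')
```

'9|423=01'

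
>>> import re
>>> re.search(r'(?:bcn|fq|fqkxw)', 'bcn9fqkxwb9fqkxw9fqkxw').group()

`re.search` scans for the first position where the pattern succeeds.
The match spans [0:3] → 'bcn'.

'bcn'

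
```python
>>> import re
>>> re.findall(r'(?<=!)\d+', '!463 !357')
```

Because the assertion is zero-width, the text it checks is not consumed and won't appear in the result.
With no groups in the pattern, `findall` gives back each whole match — 2 here.

['463', '357']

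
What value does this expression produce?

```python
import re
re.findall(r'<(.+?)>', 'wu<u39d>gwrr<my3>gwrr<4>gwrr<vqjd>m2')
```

['u39d', 'my3', '4', 'vqjd']

A non-greedy quantifier consumes as few characters as it can — just enough that the remainder of the pattern still matches from where it stops; whatever follows it matches normally.
Because there's exactly one group, `findall` drops the full match and keeps group 1 from each hit.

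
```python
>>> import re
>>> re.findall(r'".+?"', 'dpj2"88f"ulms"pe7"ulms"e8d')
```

['"88f"', '"pe7"']

No capturing groups, so `findall` returns the 2 full match strings.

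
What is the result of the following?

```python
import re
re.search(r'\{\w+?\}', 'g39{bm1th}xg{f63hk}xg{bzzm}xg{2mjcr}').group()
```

The match spans [3:10] → '{bm1th}'.

'{bm1th}'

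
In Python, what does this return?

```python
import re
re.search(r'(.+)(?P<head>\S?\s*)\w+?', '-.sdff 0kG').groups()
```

('-.sdff 0k', '')

The match spans [0:10] → '-.sdff 0kG'.
Captured: group 1 = '-.sdff 0k', group 2 = ''.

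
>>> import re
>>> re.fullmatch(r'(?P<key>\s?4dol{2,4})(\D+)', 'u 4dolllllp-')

`re.fullmatch` requires the pattern to consume the entire string.
Here there's no way to consume every character, so the call returns None.

None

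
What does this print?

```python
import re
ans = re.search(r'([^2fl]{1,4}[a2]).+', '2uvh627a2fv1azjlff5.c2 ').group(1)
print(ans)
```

uvh62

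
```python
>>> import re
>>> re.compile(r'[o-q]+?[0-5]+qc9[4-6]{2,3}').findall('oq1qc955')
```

Since nothing is captured, `findall` lists the 1 matched substring directly.

['oq1qc955']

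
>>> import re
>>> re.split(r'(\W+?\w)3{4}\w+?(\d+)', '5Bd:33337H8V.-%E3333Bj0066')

This matches one or more of a non-word character (lazy), then a word character (captured); then exactly 4 of a literal '3', then one or more of a word character (lazy); then one or more of a digit (captured).
Because the quantifier is non-greedy, it stops expanding at the earliest point where the rest of the pattern can succeed.
Matches to split on: at [12:26] → '.-%E3333Bj0066'.
`re.split` interleaves the captured-group text with the surrounding fragments.

['5Bd:33337H8V', '.-%E', '0066', '']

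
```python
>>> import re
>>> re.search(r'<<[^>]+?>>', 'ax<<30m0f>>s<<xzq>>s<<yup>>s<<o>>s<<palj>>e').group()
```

'<<30m0f>>'

The match spans [2:11] → '<<30m0f>>'.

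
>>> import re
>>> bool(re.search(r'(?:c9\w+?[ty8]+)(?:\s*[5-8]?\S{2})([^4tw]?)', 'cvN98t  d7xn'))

False

This matches the literal 'c9', then one or more of a word character (lazy), then one or more of one of [ty8] (non-capturing group); then zero or more of whitespace, then optionally a character in [5-8], then exactly 2 of a non-whitespace character (non-capturing group); then optionally any character except [4tw] (captured).
`re.search` tries every starting position until one works.
Here no position works, so the call returns None, and `bool(None)` is False.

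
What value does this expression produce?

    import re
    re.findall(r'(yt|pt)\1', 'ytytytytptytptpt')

['yt', 'yt', 'pt']

After group 1 captures some text, `\1` only succeeds where that same text appears again.
Matches: at [0:4] match 'ytyt', group 1 = 'yt'; at [4:8] match 'ytyt', group 1 = 'yt'; at [12:16] match 'ptpt', group 1 = 'pt'.
`findall` collects group 1 from each match (3 total).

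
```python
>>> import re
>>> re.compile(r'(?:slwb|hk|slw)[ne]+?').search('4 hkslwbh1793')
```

None

Here nothing in the string fits, so the call returns None.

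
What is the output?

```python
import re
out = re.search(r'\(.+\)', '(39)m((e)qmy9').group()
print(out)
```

(39)m((e)

The match spans [0:9] → '(39)m((e)'.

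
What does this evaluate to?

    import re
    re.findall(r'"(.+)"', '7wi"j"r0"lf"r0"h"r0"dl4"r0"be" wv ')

Scanning left to right: at [3:30] match '"j"r0"lf"r0"h"r0"dl4"r0"be"', group 1 = 'j"r0"lf"r0"h"r0"dl4"r0"be'.
One capturing group, so `findall` returns just the captured substring from the one match — 1 in all.

['j"r0"lf"r0"h"r0"dl4"r0"be']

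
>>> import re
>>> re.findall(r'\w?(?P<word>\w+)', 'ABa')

['Ba']

This matches optionally a word character; then one or more of a word character (captured as 'word').
Because there's exactly one group, `findall` drops the full match and keeps group 1 from the one hit.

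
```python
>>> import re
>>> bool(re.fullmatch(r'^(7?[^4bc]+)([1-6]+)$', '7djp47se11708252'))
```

This matches anchored at the start of the string; then optionally the literal '7', then one or more of any character except [4bc] (captured); then one or more of a character in [1-6] (captured); then anchored at the end.
`re.fullmatch` requires the pattern to consume the entire string.
Here the pattern can't cover the whole string, so the call returns None, and `bool(None)` is False.

False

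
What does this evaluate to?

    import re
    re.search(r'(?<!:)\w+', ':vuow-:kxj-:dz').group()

'uow'

A negative assertion filters positions out without eating any characters.
`search` walks the string left to right and returns the first match it finds.
The match spans [2:5] → 'uow'.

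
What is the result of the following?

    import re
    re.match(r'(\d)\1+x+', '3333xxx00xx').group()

'3333xxx'

With `match`, the pattern is implicitly anchored at the beginning.
The match spans [0:7] → '3333xxx'.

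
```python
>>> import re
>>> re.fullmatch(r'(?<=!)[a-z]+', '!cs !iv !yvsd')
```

None

The lookaround is zero-width — it requires the adjacent text to match without consuming it, so the asserted text isn't part of the match.
`re.fullmatch` requires the pattern to consume the entire string.
Here the pattern can't cover the whole string, so the call returns None.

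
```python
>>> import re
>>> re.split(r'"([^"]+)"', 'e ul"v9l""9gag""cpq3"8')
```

['e ul', 'v9l', '', '9gag', '', 'cpq3', '8']

Matches to split on: at [4:9] → '"v9l"'; at [9:15] → '"9gag"'; at [15:21] → '"cpq3"'.
With a capturing group present, the delimiter's captured portion is kept in the result list.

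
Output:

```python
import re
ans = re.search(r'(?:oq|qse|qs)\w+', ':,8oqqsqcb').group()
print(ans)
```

The match spans [3:10] → 'oqqsqcb'.

oqqsqcb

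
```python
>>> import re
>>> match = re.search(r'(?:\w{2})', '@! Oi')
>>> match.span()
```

(3, 5)

The match spans [3:5] → 'Oi'.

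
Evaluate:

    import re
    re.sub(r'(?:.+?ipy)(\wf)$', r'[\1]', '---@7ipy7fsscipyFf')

'[Ff]'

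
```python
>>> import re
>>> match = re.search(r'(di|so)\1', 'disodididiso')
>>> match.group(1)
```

'di'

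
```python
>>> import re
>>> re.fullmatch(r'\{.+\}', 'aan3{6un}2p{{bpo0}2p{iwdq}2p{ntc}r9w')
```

None

`re.fullmatch` is like wrapping the pattern in `^…$` (in single-line mode).
Here there's no way to consume every character, so the call returns None.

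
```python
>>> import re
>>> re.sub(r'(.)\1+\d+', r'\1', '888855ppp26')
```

'8p'

The backreference `\1` re-matches whatever the first group consumed, character for character.
Each match is replaced using the text its own group 1 captured.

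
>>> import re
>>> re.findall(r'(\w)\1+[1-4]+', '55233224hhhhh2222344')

['5', 'h']

A backreference is literal: `\1` must see the identical characters the first group matched.
Scanning left to right: at [0:8] match '55233224', group 1 = '5'; at [8:20] match 'hhhhh2222344', group 1 = 'h'.
One capturing group, so `findall` returns just the captured substring from each match — 2 in all.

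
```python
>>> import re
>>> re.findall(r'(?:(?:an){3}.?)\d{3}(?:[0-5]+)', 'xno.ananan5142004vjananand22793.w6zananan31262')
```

['ananan5142004', 'ananan31262']

The pattern matches the literal 'an' repeated 3 times, then optionally any character (non-capturing group); then exactly 3 of a digit; then one or more of a character in [0-5] (non-capturing group).
With no groups in the pattern, `findall` gives back each whole match — 2 here.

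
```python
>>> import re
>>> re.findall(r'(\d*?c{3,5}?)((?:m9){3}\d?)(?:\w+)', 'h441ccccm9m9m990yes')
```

[('441cccc', 'm9m9m99')]

This matches zero or more of a digit (lazy), then 3 to 5 of a literal 'c' (lazy) (captured); then the literal 'm9' repeated 3 times, then optionally a digit (captured); then one or more of a word character (non-capturing group).
Scanning left to right: at [1:19] match '441ccccm9m9m990yes', groups = ('441cccc', 'm9m9m99').
`findall` packs the 2 group values into a tuple for every match.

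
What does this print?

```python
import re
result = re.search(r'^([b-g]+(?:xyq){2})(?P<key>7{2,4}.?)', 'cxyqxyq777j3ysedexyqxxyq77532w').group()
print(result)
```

cxyqxyq777j

The match spans [0:11] → 'cxyqxyq777j'.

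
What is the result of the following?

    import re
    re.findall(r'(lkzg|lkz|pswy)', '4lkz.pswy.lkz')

['lkz', 'pswy', 'lkz']

`findall` collects group 1 from each match (3 total).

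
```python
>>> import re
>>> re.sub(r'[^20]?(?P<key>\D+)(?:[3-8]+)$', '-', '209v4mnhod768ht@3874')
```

The pattern matches optionally any character except [20]; then one or more of a non-digit (captured as 'key'); then one or more of a character in [3-8] (non-capturing group); then anchored at the end.
Matches: at [12:20] → '8ht@3874'.
`sub` substitutes '-' at each match site.

'209v4mnhod76-'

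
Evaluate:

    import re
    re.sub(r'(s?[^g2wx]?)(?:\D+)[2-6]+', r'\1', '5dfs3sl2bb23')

The pattern matches optionally the literal 's', then optionally any character except [g2wx] (captured); then one or more of a non-digit (non-capturing group); then one or more of a character in [2-6].
Matches: at [0:5] → '5dfs3'; at [5:8] → 'sl2'; at [8:12] → 'bb23'.
Each match is replaced using the text its own group 1 captured.

'5sb'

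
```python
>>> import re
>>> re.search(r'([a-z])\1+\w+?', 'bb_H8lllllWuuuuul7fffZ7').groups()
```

`\1` is not a pattern — it's the concrete string captured by group 1, re-applied verbatim.
Unlike `match`, `search` isn't anchored — it looks for the pattern anywhere in the string.
The match spans [0:3] → 'bb_'.
Captured: group 1 = 'b'.

('b',)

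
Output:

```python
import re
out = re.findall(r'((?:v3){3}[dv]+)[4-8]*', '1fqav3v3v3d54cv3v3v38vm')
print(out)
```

['v3v3v3d']

With a single group, `findall` returns only what that group captured — 1 item.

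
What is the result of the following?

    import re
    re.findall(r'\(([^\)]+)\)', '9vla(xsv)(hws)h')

['xsv', 'hws']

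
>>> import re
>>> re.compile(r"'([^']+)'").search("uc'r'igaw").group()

`search` walks the string left to right and returns the first match it finds.
The match spans [2:5] → "'r'".
Captured: group 1 = 'r'.

"'r'"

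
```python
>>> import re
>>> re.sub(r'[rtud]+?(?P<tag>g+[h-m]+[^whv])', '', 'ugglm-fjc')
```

Pattern: one or more of one of [rtud] (lazy); then one or more of the literal 'g', then one or more of a character in [h-m], then any character except [whv] (captured as 'tag').
Matches: at [0:6] → 'ugglm-'.
Every occurrence is swapped for ''.

'fjc'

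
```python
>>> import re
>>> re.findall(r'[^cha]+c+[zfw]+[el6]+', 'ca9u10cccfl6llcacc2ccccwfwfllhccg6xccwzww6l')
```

['9u10cccfl6ll', '2ccccwfwfll', 'g6xccwzww6l']

`findall` yields the raw match text (3 of them) because the pattern has no groups.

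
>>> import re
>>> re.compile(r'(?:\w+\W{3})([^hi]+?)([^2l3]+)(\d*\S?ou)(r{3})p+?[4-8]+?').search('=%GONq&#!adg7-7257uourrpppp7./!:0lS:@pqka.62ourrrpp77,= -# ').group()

Lazy quantifiers expand one character at a time until the remainder of the pattern can match.
The match spans [2:52] → 'GONq&#!adg7-7257uourrpppp7./!:0lS:@pqka.62ourrrpp7'.

'GONq&#!adg7-7257uourrpppp7./!:0lS:@pqka.62ourrrpp7'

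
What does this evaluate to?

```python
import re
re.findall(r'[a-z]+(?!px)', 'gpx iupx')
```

['gpx', 'iupx']

A negative assertion filters positions out without eating any characters.
Matches: at [0:3] → 'gpx'; at [4:8] → 'iupx'.
With no groups in the pattern, `findall` gives back each whole match — 2 here.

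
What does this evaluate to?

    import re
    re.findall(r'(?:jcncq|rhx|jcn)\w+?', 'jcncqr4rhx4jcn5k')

['jcncqr', 'rhx4', 'jcn5']

The regex engine tests alternatives in the order written; an earlier branch that matches wins even if a later one would match more.
Matches: at [0:6] → 'jcncqr'; at [7:11] → 'rhx4'; at [11:15] → 'jcn5'.
With no groups in the pattern, `findall` gives back each whole match — 3 here.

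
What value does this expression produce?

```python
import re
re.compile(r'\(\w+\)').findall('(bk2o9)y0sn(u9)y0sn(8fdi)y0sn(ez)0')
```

['(bk2o9)', '(u9)', '(8fdi)', '(ez)']

`findall` yields the raw match text (4 of them) because the pattern has no groups.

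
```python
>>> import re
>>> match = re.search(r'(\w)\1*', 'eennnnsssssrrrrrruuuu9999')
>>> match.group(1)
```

'e'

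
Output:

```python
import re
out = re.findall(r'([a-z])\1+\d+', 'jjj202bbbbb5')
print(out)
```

`\1` is not a pattern — it's the concrete string captured by group 1, re-applied verbatim.
Matches: at [0:6] match 'jjj202', group 1 = 'j'; at [6:12] match 'bbbbb5', group 1 = 'b'.
Because there's exactly one group, `findall` drops the full match and keeps group 1 from each hit.

['j', 'b']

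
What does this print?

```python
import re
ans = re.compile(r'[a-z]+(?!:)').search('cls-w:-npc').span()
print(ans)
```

(0, 3)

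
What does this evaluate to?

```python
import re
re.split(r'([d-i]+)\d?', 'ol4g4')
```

['ol4', 'g', '']

The pattern matches one or more of a character in [d-i] (captured); then optionally a digit.
The group in the pattern means `split` returns the separators' captures alongside the pieces.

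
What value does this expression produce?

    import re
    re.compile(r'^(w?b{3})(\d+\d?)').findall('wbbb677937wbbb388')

[('wbbb', '677937')]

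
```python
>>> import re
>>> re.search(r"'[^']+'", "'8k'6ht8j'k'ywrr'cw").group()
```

"'8k'"

Unlike `match`, `search` isn't anchored — it looks for the pattern anywhere in the string.
The match spans [0:4] → "'8k'".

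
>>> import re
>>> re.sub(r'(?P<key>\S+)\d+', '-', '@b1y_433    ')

This matches one or more of a non-whitespace character (captured as 'key'); then one or more of a digit.
Matches: at [0:8] → '@b1y_433'.
Each match is replaced by '-'.

'-    '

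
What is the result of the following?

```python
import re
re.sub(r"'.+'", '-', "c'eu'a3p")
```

Matches: at [1:5] → "'eu'".
Every occurrence is swapped for '-'.

'c-a3p'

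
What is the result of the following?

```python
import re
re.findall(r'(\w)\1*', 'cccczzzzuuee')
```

['c', 'z', 'u', 'e']

The backreference `\1` re-matches whatever the first group consumed, character for character.
Matches: at [0:4] match 'cccc', group 1 = 'c'; at [4:8] match 'zzzz', group 1 = 'z'; at [8:10] match 'uu', group 1 = 'u'; at [10:12] match 'ee', group 1 = 'e'.
With a single group, `findall` returns only what that group captured — 4 items.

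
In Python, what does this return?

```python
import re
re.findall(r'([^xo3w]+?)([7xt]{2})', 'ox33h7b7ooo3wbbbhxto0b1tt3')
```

[('bbbh', 'xt'), ('0b1', 'tt')]

This matches one or more of any character except [xo3w] (lazy) (captured); then exactly 2 of one of [7xt] (captured).
Walking the string: at [13:19] match 'bbbhxt', groups = ('bbbh', 'xt'); at [20:25] match '0b1tt', groups = ('0b1', 'tt').
Multiple groups make `findall` return tuples — one 2-tuple for each match.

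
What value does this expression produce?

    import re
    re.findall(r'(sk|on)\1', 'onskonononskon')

['on']

After group 1 captures some text, `\1` only succeeds where that same text appears again.
Matches: at [4:8] match 'onon', group 1 = 'on'.
Because there's exactly one group, `findall` drops the full match and keeps group 1 from the one hit.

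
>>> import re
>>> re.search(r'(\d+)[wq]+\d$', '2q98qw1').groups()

('98',)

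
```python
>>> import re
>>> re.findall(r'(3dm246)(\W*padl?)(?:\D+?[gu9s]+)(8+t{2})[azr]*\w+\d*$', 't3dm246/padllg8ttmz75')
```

[('3dm246', '/padl', '8tt')]

The pattern matches the literal '3dm', then the literal '246' (captured); then zero or more of a non-word character, then the literal 'pad', then optionally a literal 'l' (captured); then one or more of a non-digit (lazy), then one or more of one of [gu9s] (non-capturing group); then one or more of the literal '8', then exactly 2 of a literal 't' (captured); then zero or more of one of [azr], then one or more of a word character, then zero or more of a digit; then anchored at the end.
Scanning left to right: at [1:21] match '3dm246/padllg8ttmz75', groups = ('3dm246', '/padl', '8tt').
Multiple groups make `findall` return tuples — one 3-tuple for the one match.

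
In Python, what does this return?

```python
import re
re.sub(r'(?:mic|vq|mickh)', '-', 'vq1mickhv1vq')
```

Alternation isn't longest-match — the leftmost alternative that fits at this position is chosen.
`sub` substitutes '-' at each match site.

'-1-khv1-'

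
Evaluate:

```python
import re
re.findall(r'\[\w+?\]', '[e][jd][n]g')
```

['[e]', '[jd]', '[n]']

Matches: at [0:3] → '[e]'; at [3:7] → '[jd]'; at [7:10] → '[n]'.
With no groups in the pattern, `findall` gives back each whole match — 3 here.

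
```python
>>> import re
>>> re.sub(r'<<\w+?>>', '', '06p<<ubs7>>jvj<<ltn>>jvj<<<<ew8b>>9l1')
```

'06pjvjjvj<<9l1'

`sub` substitutes '' at each match site.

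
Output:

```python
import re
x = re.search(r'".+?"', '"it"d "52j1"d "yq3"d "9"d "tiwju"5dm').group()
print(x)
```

A non-greedy quantifier consumes as few characters as it can — just enough that the remainder of the pattern still matches from where it stops; whatever follows it matches normally.
The match spans [0:4] → '"it"'.

"it"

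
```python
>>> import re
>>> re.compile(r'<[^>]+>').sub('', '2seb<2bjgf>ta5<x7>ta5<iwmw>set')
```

'2sebta5ta5set'

Matches: at [4:11] → '<2bjgf>'; at [14:18] → '<x7>'; at [21:27] → '<iwmw>'.
Each match is replaced by ''.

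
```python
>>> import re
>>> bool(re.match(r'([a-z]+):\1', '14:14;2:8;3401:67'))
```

`\1` has to match the exact text group 1 already captured.
`re.match` only tries the pattern at the start of the string.
Here position 0 doesn't satisfy it, so the call returns None, and `bool(None)` is False.

False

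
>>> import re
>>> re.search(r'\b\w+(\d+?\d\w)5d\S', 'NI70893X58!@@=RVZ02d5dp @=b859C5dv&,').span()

This matches a word boundary (`\b`, zero-width); then one or more of a word character; then one or more of a digit (lazy), then a digit, then a word character (captured); then the literal '5d', then a non-whitespace character.
Unlike `match`, `search` isn't anchored — it looks for the pattern anywhere in the string.
The match spans [14:23] → 'RVZ02d5dp'.
Captured: group 1 = '02d'.

(14, 23)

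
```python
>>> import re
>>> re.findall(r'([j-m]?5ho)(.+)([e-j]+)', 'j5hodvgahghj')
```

This matches optionally a character in [j-m], then the literal '5ho' (captured); then one or more of any character (captured); then one or more of a character in [e-j] (captured).
Scanning left to right: at [0:12] match 'j5hodvgahghj', groups = ('j5ho', 'dvgahgh', 'j').
Multiple groups make `findall` return tuples — one 3-tuple for the one match.

[('j5ho', 'dvgahgh', 'j')]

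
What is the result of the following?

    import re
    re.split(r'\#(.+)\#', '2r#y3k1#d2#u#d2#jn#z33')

['2r', 'y3k1#d2#u#d2#jn', 'z33']

Matches to split on: at [2:19] → '#y3k1#d2#u#d2#jn#'.
Because the pattern has a capturing group, `split` also inserts each captured text between the pieces.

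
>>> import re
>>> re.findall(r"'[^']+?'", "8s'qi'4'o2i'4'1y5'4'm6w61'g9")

Scanning left to right: at [2:6] → "'qi'"; at [7:12] → "'o2i'"; at [13:18] → "'1y5'"; at [19:26] → "'m6w61'".
`findall` yields the raw match text (4 of them) because the pattern has no groups.

["'qi'", "'o2i'", "'1y5'", "'m6w61'"]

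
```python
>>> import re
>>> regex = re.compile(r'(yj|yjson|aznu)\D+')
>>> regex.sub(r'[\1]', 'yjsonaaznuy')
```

Alternation isn't longest-match — the leftmost alternative that fits at this position is chosen.
Matches: at [0:11] → 'yjsonaaznuy'.
The replacement refers to a captured group, so each match is rewritten using its own captured text.

'[yj]'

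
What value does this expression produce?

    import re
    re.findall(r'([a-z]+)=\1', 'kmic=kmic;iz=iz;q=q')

['kmic', 'iz', 'q']

A backreference is literal: `\1` must see the identical characters the first group matched.
Scanning left to right: at [0:9] match 'kmic=kmic', group 1 = 'kmic'; at [10:15] match 'iz=iz', group 1 = 'iz'; at [16:19] match 'q=q', group 1 = 'q'.
One capturing group, so `findall` returns just the captured substring from each match — 3 in all.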